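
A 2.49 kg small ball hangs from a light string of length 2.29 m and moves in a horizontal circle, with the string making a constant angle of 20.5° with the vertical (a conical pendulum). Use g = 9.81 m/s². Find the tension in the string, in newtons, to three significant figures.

26.1 N

Vertically the bob has no acceleration, so T cosθ = mg.
T = mg/cosθ = 2.49 × 9.81 / cos 20.5° = 24.43/0.9367 = 26.08 N.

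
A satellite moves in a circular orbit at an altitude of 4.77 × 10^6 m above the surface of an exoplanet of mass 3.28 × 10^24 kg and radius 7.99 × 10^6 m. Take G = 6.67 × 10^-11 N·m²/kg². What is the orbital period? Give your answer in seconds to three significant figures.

r = R + h = 7.99 × 10^6 + 4.77 × 10^6 = 1.276 × 10^7 m. Gravity provides the centripetal force: G M m / r² = m v² / r ⇒ v = √(GM/r) = 4141 m/s.
T = 2πr/v = 2π × 1.276 × 10^7 / 4141 = 19360 s.

19400 s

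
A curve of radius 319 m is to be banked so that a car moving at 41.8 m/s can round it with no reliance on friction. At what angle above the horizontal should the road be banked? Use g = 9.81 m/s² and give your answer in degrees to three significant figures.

For a frictionless banked turn: horizontally N sinθ = mv²/r and vertically N cosθ = mg.
Dividing: tanθ = v²/(r g) = (41.8)²/(319 × 9.81) = 1747/3129 = 0.5583.
θ = arctan(0.5583) = 29.18°.

29.2°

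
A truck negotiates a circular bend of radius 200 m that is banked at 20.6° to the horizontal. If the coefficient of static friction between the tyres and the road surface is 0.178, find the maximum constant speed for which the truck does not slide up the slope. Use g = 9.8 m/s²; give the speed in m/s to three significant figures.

34.1 m/s

At the maximum speed, friction acts down the slope at its limiting value f = μN. Radially (horizontal, toward centre): N sinθ + μN cosθ = mv²/r. Vertically: N cosθ − μN sinθ = mg.
Dividing: v² = r g (sinθ + μcosθ)/(cosθ − μsinθ).
sinθ + μcosθ = 0.3518 + 0.178×0.9361 = 0.5185; cosθ − μsinθ = 0.9361 − 0.178×0.3518 = 0.8734.
v² = 200 × 9.8 × 0.5185/0.8734 = 1163 m²/s², so v = 34.11 m/s.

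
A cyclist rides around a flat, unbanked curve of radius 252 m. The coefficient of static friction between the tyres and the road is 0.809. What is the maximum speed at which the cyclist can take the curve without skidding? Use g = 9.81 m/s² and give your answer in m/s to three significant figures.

Friction provides the centripetal force on a flat curve. At maximum speed it is at its limiting value: μ_s m g = m v²/r.
Mass cancels: v_max = √(μ_s g r) = √(0.809 × 9.81 × 252) = √2000 = 44.72 m/s.

44.7 m/s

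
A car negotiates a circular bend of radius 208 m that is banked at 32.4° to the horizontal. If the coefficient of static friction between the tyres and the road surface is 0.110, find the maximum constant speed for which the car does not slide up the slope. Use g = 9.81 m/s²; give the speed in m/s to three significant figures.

40.4 m/s

At the maximum speed, friction acts down the slope at its limiting value f = μN. Radially (horizontal, toward centre): N sinθ + μN cosθ = mv²/r. Vertically: N cosθ − μN sinθ = mg.
Dividing: v² = r g (sinθ + μcosθ)/(cosθ − μsinθ).
sinθ + μcosθ = 0.5358 + 0.110×0.8443 = 0.6287; cosθ − μsinθ = 0.8443 − 0.110×0.5358 = 0.7854.
v² = 208 × 9.81 × 0.6287/0.7854 = 1633 m²/s², so v = 40.42 m/s.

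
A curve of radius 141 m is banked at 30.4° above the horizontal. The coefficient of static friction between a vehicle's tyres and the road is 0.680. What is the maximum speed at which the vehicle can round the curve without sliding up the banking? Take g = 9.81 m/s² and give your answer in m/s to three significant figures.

54.0 m/s

At the maximum speed, friction acts down the slope at its limiting value f = μN. Radially (horizontal, toward centre): N sinθ + μN cosθ = mv²/r. Vertically: N cosθ − μN sinθ = mg.
Dividing: v² = r g (sinθ + μcosθ)/(cosθ − μsinθ).
sinθ + μcosθ = 0.5060 + 0.680×0.8625 = 1.093; cosθ − μsinθ = 0.8625 − 0.680×0.5060 = 0.5184.
v² = 141 × 9.81 × 1.093/0.5184 = 2915 m²/s², so v = 53.99 m/s.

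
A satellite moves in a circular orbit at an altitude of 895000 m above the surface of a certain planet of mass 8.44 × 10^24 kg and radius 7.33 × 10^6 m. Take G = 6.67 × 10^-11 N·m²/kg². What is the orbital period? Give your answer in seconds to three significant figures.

r = R + h = 7.33 × 10^6 + 895000 = 8.225 × 10^6 m. Gravity provides the centripetal force: G M m / r² = m v² / r ⇒ v = √(GM/r) = 8273 m/s.
T = 2πr/v = 2π × 8.225 × 10^6 / 8273 = 6247 s.

6250 s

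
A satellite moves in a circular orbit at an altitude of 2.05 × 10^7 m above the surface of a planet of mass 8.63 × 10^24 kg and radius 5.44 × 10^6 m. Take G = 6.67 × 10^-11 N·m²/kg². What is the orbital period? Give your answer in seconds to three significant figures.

34600 s

r = R + h = 5.44 × 10^6 + 2.05 × 10^7 = 2.594 × 10^7 m. Gravity provides the centripetal force: G M m / r² = m v² / r ⇒ v = √(GM/r) = 4711 m/s.
T = 2πr/v = 2π × 2.594 × 10^7 / 4711 = 34600 s.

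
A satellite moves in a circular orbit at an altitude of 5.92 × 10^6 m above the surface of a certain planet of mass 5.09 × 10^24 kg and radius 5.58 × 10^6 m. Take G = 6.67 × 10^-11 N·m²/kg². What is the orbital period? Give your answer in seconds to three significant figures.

13300 s

r = R + h = 5.58 × 10^6 + 5.92 × 10^6 = 1.150 × 10^7 m. Gravity provides the centripetal force: G M m / r² = m v² / r ⇒ v = √(GM/r) = 5433 m/s.
T = 2πr/v = 2π × 1.150 × 10^7 / 5433 = 13300 s.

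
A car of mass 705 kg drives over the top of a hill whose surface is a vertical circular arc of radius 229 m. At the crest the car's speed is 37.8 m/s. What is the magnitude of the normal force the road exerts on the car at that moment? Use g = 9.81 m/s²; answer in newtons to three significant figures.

At the crest the centripetal acceleration points downward (toward the centre of the arc), so mg − N = mv²/r.
N = m(g − v²/r) = 705 × (9.81 − (37.8)²/229) = 705 × (9.81 − 6.239) = 705 × 3.571 = 2517 N.

2520 N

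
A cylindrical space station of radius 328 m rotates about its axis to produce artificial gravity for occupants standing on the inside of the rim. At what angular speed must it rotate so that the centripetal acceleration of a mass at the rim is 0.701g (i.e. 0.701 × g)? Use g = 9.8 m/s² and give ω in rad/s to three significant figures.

0.145 rad/s

Centripetal acceleration a_c = ω²r. Setting ω²r = 0.701g:
ω = √(0.701g / r) = √(0.701 × 9.8 / 328) = √0.02094 = 0.1447 rad/s.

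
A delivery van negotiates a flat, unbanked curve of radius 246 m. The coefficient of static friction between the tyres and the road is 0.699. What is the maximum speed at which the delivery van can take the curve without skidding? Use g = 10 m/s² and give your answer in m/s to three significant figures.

Friction provides the centripetal force on a flat curve. At maximum speed it is at its limiting value: μ_s m g = m v²/r.
Mass cancels: v_max = √(μ_s g r) = √(0.699 × 10.0 × 246) = √1720 = 41.47 m/s.

41.5 m/s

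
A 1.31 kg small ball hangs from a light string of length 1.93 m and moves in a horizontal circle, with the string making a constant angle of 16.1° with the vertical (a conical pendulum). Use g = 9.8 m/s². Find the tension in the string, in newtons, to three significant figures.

13.4 N

Vertically the bob has no acceleration, so T cosθ = mg.
T = mg/cosθ = 1.31 × 9.8 / cos 16.1° = 12.84/0.9608 = 13.36 N.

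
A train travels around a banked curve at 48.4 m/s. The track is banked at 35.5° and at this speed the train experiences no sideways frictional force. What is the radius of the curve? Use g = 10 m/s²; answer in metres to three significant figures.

Frictionless banking: tanθ = v²/(rg), so r = v²/(g tanθ).
r = (48.4)²/(10.0 × tan 35.5°) = 2343/(10.0 × 0.7133) = 2343/7.133 = 328.4 m.

328 m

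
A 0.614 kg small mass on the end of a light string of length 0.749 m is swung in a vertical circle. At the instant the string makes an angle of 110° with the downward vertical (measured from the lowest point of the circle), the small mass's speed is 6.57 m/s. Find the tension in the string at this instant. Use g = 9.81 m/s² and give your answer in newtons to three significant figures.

33.3 N

Take the radial direction toward the centre of the circle as positive. The component of the weight along the string toward the centre is −mg cos φ (φ measured from the bottom), so Newton's second law along the string gives T − mg cos φ = m v²/r.
cos 110° = -0.3420, so T = m(v²/r + g cos φ) = 0.614 × ((6.57)²/0.749 + 9.81 × -0.3420) = 0.614 × (57.63 + (-3.355)) = 0.614 × 54.27 = 33.32 N.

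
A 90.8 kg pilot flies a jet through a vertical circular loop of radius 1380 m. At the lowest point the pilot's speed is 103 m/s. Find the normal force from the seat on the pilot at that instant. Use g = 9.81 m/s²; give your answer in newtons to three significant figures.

1590 N

At the lowest point, N points up (toward the centre) and the weight mg points down (away from the centre), so the net inward force is N − mg = mv²/r.
N = m(v²/r + g) = 90.8 × ((103)²/1380 + 9.81) = 90.8 × (7.688 + 9.81) = 90.8 × 17.50 = 1589 N.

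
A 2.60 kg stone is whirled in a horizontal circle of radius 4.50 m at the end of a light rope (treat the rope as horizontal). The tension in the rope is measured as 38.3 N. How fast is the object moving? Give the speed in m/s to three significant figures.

T = m v²/r ⇒ v = √(T r / m) = √(38.3 × 4.50 / 2.60) = √66.29 = 8.142 m/s.

8.14 m/s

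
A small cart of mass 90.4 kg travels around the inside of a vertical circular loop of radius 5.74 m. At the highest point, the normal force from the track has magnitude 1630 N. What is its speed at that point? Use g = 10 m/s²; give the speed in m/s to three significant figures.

At the top, N + mg = mv²/r, so v = √(r(N/m + g)) = √(5.74 × (1630/90.4 + 10.0)) = √(5.74 × 28.03) = √160.9 = 12.68 m/s.

12.7 m/s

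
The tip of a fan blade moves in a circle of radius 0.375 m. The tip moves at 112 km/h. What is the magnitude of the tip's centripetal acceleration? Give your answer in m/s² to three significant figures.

2580 m/s²

v = 112 km/h = 112/3.6 = 31.11 m/s.
a_c = v²/r = (31.11)²/0.375 = 967.9/0.375 = 2581 m/s².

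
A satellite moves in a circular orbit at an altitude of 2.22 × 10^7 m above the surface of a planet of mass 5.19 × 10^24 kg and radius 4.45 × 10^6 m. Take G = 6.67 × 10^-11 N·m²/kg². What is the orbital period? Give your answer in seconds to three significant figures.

r = R + h = 4.45 × 10^6 + 2.22 × 10^7 = 2.665 × 10^7 m. Gravity provides the centripetal force: G M m / r² = m v² / r ⇒ v = √(GM/r) = 3604 m/s.
T = 2πr/v = 2π × 2.665 × 10^7 / 3604 = 46460 s.

46500 s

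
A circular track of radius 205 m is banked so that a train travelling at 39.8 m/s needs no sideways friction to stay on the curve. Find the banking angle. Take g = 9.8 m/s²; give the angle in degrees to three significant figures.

With no friction, the horizontal component of the normal force provides the centripetal force: N sinθ = mv²/r, while N cosθ = mg vertically.
Dividing: tanθ = v²/(r g) = (39.8)²/(205 × 9.8) = 1584/2009 = 0.7885.
θ = arctan(0.7885) = 38.25°.

38.3°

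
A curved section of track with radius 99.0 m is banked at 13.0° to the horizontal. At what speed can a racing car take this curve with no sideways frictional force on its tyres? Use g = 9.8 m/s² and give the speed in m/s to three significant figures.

15.0 m/s

On a frictionless banked curve, N sinθ = mv²/r and N cosθ = mg, so tanθ = v²/(rg).
v = √(r g tanθ) = √(99.0 × 9.8 × tan 13.0°) = √(99.0 × 9.8 × 0.2309) = √224.0 = 14.97 m/s.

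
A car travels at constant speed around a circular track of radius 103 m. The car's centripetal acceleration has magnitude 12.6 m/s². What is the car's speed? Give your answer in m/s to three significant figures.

36.0 m/s

a_c = v²/r ⇒ v = √(a_c · r) = √(12.6 × 103) = √1298 = 36.02 m/s.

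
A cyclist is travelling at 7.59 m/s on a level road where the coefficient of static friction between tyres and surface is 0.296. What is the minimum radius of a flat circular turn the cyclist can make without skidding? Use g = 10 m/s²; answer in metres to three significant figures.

19.5 m

At the limit, μ_s m g = m v²/r, so r_min = v²/(μ_s g) = (7.59)²/(0.296 × 10.0) = 57.61/2.960 = 19.46 m.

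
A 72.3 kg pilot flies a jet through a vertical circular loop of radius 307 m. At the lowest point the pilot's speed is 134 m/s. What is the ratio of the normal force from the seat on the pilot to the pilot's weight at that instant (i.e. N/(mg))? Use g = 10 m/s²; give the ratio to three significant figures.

At the bottom, N − mg = mv²/r, so N = m(v²/r + g) and N/(mg) = v²/(rg) + 1 = (134)²/(307 × 10.0) + 1 = 5.849 + 1 = 6.849.

6.85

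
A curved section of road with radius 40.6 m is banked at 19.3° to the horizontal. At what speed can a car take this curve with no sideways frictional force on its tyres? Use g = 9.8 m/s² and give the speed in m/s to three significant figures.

On a frictionless banked curve, N sinθ = mv²/r and N cosθ = mg, so tanθ = v²/(rg).
v = √(r g tanθ) = √(40.6 × 9.8 × tan 19.3°) = √(40.6 × 9.8 × 0.3502) = √139.3 = 11.80 m/s.

11.8 m/s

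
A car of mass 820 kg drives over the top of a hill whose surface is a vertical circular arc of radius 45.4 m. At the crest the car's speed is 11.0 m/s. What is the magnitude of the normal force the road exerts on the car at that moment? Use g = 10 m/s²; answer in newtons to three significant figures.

6010 N

At the crest the centripetal acceleration points downward (toward the centre of the arc), so mg − N = mv²/r.
N = m(g − v²/r) = 820 × (10.0 − (11.0)²/45.4) = 820 × (10.0 − 2.665) = 820 × 7.335 = 6015 N.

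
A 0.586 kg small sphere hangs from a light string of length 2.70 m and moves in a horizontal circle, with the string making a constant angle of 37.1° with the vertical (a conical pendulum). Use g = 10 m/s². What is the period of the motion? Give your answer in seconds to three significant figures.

r = L sinθ = 1.629 m. From T sinθ = mω²r and T cosθ = mg: tanθ = ω²r/g, so ω² = g tanθ / r = g/(L cosθ).
ω = √(g/(L cosθ)) = √(10.0/(2.70 × 0.7976)) = √4.644 = 2.155 rad/s.
Period = 2π/ω = 2.916 s.

2.92 s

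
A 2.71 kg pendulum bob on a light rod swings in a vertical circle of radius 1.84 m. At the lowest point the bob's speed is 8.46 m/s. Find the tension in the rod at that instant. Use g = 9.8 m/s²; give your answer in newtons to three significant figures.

At the lowest point, T points up (toward the centre) and the weight mg points down (away from the centre), so the net inward force is T − mg = mv²/r.
T = m(v²/r + g) = 2.71 × ((8.46)²/1.84 + 9.8) = 2.71 × (38.90 + 9.8) = 2.71 × 48.70 = 132.0 N.

132 N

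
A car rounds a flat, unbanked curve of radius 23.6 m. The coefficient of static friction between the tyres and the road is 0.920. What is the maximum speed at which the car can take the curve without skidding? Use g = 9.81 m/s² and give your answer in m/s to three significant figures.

Friction provides the centripetal force on a flat curve. At maximum speed it is at its limiting value: μ_s m g = m v²/r.
Mass cancels: v_max = √(μ_s g r) = √(0.920 × 9.81 × 23.6) = √213.0 = 14.59 m/s.

14.6 m/s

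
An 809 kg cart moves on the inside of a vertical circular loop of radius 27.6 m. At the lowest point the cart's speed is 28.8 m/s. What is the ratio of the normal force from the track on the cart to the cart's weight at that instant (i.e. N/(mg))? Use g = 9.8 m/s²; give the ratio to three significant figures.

4.07

At the bottom, N − mg = mv²/r, so N = m(v²/r + g) and N/(mg) = v²/(rg) + 1 = (28.8)²/(27.6 × 9.8) + 1 = 3.067 + 1 = 4.067.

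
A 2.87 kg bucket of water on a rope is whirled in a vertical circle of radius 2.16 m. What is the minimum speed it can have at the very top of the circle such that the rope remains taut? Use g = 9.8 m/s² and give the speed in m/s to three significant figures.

4.60 m/s

At the top, both weight mg and T point toward the centre: T + mg = mv²/r.
At minimum speed T → 0, so mg = mv_min²/r ⇒ v_min = √(g r) = √(9.8 × 2.16) = 4.601 m/s.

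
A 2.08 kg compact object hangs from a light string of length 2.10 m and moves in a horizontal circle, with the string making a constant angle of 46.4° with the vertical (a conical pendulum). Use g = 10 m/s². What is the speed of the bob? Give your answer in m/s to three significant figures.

The radius of the circle is r = L sinθ = 2.10 × sin 46.4° = 1.521 m.
Horizontally T sinθ = mv²/r and vertically T cosθ = mg, so tanθ = v²/(rg).
v = √(r g tanθ) = √(1.521 × 10.0 × 1.050) = √15.97 = 3.996 m/s.

4.00 m/s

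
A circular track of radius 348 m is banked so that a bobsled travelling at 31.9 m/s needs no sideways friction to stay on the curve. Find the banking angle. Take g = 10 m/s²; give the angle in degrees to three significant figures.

With no friction, the horizontal component of the normal force provides the centripetal force: N sinθ = mv²/r, while N cosθ = mg vertically.
Dividing: tanθ = v²/(r g) = (31.9)²/(348 × 10.0) = 1018/3480 = 0.2924.
θ = arctan(0.2924) = 16.30°.

16.3°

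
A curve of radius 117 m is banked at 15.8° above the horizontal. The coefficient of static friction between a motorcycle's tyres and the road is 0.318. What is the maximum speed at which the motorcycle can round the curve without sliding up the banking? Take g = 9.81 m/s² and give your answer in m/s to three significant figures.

At the maximum speed, friction acts down the slope at its limiting value f = μN. Radially (horizontal, toward centre): N sinθ + μN cosθ = mv²/r. Vertically: N cosθ − μN sinθ = mg.
Dividing: v² = r g (sinθ + μcosθ)/(cosθ − μsinθ).
sinθ + μcosθ = 0.2723 + 0.318×0.9622 = 0.5783; cosθ − μsinθ = 0.9622 − 0.318×0.2723 = 0.8756.
v² = 117 × 9.81 × 0.5783/0.8756 = 758.0 m²/s², so v = 27.53 m/s.

27.5 m/s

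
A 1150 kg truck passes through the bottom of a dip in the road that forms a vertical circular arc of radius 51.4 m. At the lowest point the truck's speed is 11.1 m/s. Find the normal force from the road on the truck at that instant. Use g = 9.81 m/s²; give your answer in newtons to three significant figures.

At the lowest point, N points up (toward the centre) and the weight mg points down (away from the centre), so the net inward force is N − mg = mv²/r.
N = m(v²/r + g) = 1150 × ((11.1)²/51.4 + 9.81) = 1150 × (2.397 + 9.81) = 1150 × 12.21 = 14040 N.

14000 N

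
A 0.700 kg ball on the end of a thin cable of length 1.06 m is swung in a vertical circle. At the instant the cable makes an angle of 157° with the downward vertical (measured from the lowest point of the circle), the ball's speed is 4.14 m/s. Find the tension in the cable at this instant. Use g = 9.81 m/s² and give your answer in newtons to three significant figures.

Take the radial direction toward the centre of the circle as positive. The component of the weight along the string toward the centre is −mg cos φ (φ measured from the bottom), so Newton's second law along the string gives T − mg cos φ = m v²/r.
cos 157° = -0.9205, so T = m(v²/r + g cos φ) = 0.700 × ((4.14)²/1.06 + 9.81 × -0.9205) = 0.700 × (16.17 + (-9.030)) = 0.700 × 7.139 = 4.997 N.

5.00 N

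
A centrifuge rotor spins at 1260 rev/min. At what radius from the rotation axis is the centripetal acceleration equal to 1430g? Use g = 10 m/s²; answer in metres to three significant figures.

ω = 1260 rev/min × 2π/60 = 131.9 rad/s.
a_c = ω²r = 1430g ⇒ r = 1430 × 10.0 / (131.9)² = 14300/17410 = 0.8214 m.

0.821 m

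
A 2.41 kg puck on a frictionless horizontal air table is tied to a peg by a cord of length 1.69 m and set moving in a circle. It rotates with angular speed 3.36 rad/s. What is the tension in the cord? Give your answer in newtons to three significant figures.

v = ωr = 3.36 × 1.69 = 5.678 m/s.
The tension is the only horizontal force, so it supplies the full centripetal force: T = m v²/r = 2.41 × (5.678)²/1.69 = 2.41 × 32.24/1.69 = 45.98 N.

46.0 N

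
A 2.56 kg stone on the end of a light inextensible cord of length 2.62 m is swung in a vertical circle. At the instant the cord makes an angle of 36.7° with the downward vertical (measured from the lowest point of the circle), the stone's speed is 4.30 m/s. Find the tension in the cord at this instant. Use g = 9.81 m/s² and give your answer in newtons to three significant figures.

38.2 N

Take the radial direction toward the centre of the circle as positive. The component of the weight along the string toward the centre is −mg cos φ (φ measured from the bottom), so Newton's second law along the string gives T − mg cos φ = m v²/r.
cos 36.7° = 0.8018, so T = m(v²/r + g cos φ) = 2.56 × ((4.30)²/2.62 + 9.81 × 0.8018) = 2.56 × (7.057 + (7.865)) = 2.56 × 14.92 = 38.20 N.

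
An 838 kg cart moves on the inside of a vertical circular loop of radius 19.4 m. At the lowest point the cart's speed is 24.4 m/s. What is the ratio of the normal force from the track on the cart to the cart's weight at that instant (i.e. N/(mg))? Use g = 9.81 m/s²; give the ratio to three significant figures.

At the bottom, N − mg = mv²/r, so N = m(v²/r + g) and N/(mg) = v²/(rg) + 1 = (24.4)²/(19.4 × 9.81) + 1 = 3.128 + 1 = 4.128.

4.13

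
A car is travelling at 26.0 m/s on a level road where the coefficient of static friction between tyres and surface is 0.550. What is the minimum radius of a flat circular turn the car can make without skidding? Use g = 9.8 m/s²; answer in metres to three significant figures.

At the limit, μ_s m g = m v²/r, so r_min = v²/(μ_s g) = (26.0)²/(0.550 × 9.8) = 676.0/5.390 = 125.4 m.

125 m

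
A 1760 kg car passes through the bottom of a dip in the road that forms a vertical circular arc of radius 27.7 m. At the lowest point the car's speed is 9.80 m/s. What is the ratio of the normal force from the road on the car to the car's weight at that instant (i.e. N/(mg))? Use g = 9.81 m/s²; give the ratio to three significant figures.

1.35

At the bottom, N − mg = mv²/r, so N = m(v²/r + g) and N/(mg) = v²/(rg) + 1 = (9.80)²/(27.7 × 9.81) + 1 = 0.3534 + 1 = 1.353.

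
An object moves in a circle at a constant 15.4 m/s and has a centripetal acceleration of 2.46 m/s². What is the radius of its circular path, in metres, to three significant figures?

a_c = v²/r ⇒ r = v²/a_c = (15.4)²/2.46 = 237.2/2.46 = 96.41 m.

96.4 m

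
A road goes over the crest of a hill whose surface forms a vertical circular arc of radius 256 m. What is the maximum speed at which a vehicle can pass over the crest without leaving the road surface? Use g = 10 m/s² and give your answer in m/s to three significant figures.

50.6 m/s

At the crest the centre of the circle is below the vehicle, so the net downward (centripetal) force is mg − N = mv²/r.
The vehicle leaves the road when N → 0, giving v_max = √(g r) = √(10.0 × 256) = 50.60 m/s.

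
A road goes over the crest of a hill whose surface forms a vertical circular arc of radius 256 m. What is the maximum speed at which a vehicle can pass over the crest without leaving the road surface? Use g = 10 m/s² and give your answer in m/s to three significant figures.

50.6 m/s

At the crest the centre of the circle is below the vehicle, so the net downward (centripetal) force is mg − N = mv²/r.
The vehicle leaves the road when N → 0, giving v_max = √(g r) = √(10.0 × 256) = 50.60 m/s.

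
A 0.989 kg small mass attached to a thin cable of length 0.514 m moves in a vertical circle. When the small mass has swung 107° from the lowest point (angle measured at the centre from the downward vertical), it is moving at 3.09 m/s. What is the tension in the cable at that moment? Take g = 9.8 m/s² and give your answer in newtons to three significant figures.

15.5 N

Take the radial direction toward the centre of the circle as positive. The component of the weight along the string toward the centre is −mg cos φ (φ measured from the bottom), so Newton's second law along the string gives T − mg cos φ = m v²/r.
cos 107° = -0.2924, so T = m(v²/r + g cos φ) = 0.989 × ((3.09)²/0.514 + 9.8 × -0.2924) = 0.989 × (18.58 + (-2.865)) = 0.989 × 15.71 = 15.54 N.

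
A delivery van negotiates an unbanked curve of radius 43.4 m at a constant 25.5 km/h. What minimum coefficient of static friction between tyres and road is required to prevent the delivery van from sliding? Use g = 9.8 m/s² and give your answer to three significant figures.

v = 25.5/3.6 = 7.083 m/s.
Friction provides the centripetal force: μ_s m g = m v²/r, so μ_s = v²/(g r) = (7.083)²/(9.8 × 43.4) = 50.17/425.3 = 0.1180.

0.118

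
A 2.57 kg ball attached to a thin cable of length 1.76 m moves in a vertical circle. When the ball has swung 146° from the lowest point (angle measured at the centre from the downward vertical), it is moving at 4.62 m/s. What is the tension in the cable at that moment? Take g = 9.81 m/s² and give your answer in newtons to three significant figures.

10.3 N

Take the radial direction toward the centre of the circle as positive. The component of the weight along the string toward the centre is −mg cos φ (φ measured from the bottom), so Newton's second law along the string gives T − mg cos φ = m v²/r.
cos 146° = -0.8290, so T = m(v²/r + g cos φ) = 2.57 × ((4.62)²/1.76 + 9.81 × -0.8290) = 2.57 × (12.13 + (-8.133)) = 2.57 × 3.995 = 10.27 N.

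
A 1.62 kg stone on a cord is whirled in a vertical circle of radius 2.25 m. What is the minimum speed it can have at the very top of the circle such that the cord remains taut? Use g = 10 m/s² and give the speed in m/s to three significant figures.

4.74 m/s

At the top, both weight mg and T point toward the centre: T + mg = mv²/r.
At minimum speed T → 0, so mg = mv_min²/r ⇒ v_min = √(g r) = √(10.0 × 2.25) = 4.743 m/s.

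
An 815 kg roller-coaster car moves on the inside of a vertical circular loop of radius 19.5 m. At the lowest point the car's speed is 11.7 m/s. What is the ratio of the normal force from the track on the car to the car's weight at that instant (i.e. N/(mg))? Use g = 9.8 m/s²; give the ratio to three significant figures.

1.72

At the bottom, N − mg = mv²/r, so N = m(v²/r + g) and N/(mg) = v²/(rg) + 1 = (11.7)²/(19.5 × 9.8) + 1 = 0.7163 + 1 = 1.716.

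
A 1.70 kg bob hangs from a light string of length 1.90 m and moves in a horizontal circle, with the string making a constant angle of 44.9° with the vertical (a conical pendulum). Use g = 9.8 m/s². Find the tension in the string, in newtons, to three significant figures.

23.5 N

Vertically the bob has no acceleration, so T cosθ = mg.
T = mg/cosθ = 1.70 × 9.8 / cos 44.9° = 16.66/0.7083 = 23.52 N.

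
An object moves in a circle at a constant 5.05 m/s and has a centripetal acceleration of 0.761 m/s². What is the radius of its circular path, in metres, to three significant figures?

33.5 m

a_c = v²/r ⇒ r = v²/a_c = (5.05)²/0.761 = 25.50/0.761 = 33.51 m.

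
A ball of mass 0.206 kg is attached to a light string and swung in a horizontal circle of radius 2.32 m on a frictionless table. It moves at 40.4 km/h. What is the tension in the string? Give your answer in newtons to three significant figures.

11.2 N

v = 40.4 km/h = 40.4/3.6 = 11.22 m/s.
The tension is the only horizontal force, so it supplies the full centripetal force: T = m v²/r = 0.206 × (11.22)²/2.32 = 0.206 × 125.9/2.32 = 11.18 N.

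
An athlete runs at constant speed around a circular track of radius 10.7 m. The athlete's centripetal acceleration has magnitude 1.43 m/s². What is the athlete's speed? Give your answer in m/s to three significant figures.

3.91 m/s

a_c = v²/r ⇒ v = √(a_c · r) = √(1.43 × 10.7) = √15.30 = 3.912 m/s.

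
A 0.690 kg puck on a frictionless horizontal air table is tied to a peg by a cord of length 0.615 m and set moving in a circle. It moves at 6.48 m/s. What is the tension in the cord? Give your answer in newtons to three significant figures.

The tension is the only horizontal force, so it supplies the full centripetal force: T = m v²/r = 0.690 × (6.480)²/0.615 = 0.690 × 41.99/0.615 = 47.11 N.

47.1 N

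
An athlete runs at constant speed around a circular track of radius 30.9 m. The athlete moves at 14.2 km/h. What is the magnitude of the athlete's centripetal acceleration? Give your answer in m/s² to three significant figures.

0.504 m/s²

v = 14.2 km/h = 14.2/3.6 = 3.944 m/s.
a_c = v²/r = (3.944)²/30.9 = 15.56/30.9 = 0.5035 m/s².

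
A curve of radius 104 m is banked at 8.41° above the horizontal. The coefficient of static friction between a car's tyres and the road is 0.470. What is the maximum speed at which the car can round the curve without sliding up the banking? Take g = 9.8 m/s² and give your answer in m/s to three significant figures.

26.0 m/s

At the maximum speed, friction acts down the slope at its limiting value f = μN. Radially (horizontal, toward centre): N sinθ + μN cosθ = mv²/r. Vertically: N cosθ − μN sinθ = mg.
Dividing: v² = r g (sinθ + μcosθ)/(cosθ − μsinθ).
sinθ + μcosθ = 0.1463 + 0.470×0.9892 = 0.6112; cosθ − μsinθ = 0.9892 − 0.470×0.1463 = 0.9205.
v² = 104 × 9.8 × 0.6112/0.9205 = 676.7 m²/s², so v = 26.01 m/s.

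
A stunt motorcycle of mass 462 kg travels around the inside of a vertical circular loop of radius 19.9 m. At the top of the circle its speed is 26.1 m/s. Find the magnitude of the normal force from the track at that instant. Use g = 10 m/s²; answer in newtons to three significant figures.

At the top, both N and the weight mg point inward (toward the centre), so N + mg = mv²/r.
N = m(v²/r − g) = 462 × ((26.1)²/19.9 − 10.0) = 462 × (34.23 − 10.0) = 462 × 24.23 = 11200 N.

11200 N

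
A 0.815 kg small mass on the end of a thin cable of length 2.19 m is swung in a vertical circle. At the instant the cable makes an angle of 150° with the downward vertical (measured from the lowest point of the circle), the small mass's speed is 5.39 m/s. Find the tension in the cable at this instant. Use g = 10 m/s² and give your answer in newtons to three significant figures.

Take the radial direction toward the centre of the circle as positive. The component of the weight along the string toward the centre is −mg cos φ (φ measured from the bottom), so Newton's second law along the string gives T − mg cos φ = m v²/r.
cos 150° = -0.8660, so T = m(v²/r + g cos φ) = 0.815 × ((5.39)²/2.19 + 10.0 × -0.8660) = 0.815 × (13.27 + (-8.660)) = 0.815 × 4.606 = 3.754 N.

3.75 N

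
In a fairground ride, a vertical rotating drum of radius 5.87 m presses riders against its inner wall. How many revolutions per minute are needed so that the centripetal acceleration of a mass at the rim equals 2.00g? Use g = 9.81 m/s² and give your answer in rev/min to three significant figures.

17.5 rev/min

Require ω²r = 2.00g, so ω = √(2.00 × 9.81/5.87) = 1.828 rad/s.
In rev/min: ω × 60/(2π) = 1.828 × 60/(2π) = 17.46 rev/min.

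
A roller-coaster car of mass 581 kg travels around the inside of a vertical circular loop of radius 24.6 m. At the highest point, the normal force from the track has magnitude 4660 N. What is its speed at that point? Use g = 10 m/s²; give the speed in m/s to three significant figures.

21.1 m/s

At the top, N + mg = mv²/r, so v = √(r(N/m + g)) = √(24.6 × (4660/581 + 10.0)) = √(24.6 × 18.02) = √443.3 = 21.05 m/s.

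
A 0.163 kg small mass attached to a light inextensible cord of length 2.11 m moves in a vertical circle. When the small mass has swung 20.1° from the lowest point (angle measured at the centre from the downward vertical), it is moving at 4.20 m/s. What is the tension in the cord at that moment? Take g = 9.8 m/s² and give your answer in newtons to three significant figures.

2.86 N

Take the radial direction toward the centre of the circle as positive. The component of the weight along the string toward the centre is −mg cos φ (φ measured from the bottom), so Newton's second law along the string gives T − mg cos φ = m v²/r.
cos 20.1° = 0.9391, so T = m(v²/r + g cos φ) = 0.163 × ((4.20)²/2.11 + 9.8 × 0.9391) = 0.163 × (8.360 + (9.203)) = 0.163 × 17.56 = 2.863 N.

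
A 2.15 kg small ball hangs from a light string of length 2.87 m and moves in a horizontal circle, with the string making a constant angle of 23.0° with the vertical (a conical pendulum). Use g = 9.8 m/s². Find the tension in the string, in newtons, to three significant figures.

22.9 N

Vertically the bob has no acceleration, so T cosθ = mg.
T = mg/cosθ = 2.15 × 9.8 / cos 23.0° = 21.07/0.9205 = 22.89 N.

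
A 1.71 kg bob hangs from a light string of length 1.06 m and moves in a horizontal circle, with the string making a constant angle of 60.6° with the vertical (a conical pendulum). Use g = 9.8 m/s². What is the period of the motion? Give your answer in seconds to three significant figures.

1.45 s

r = L sinθ = 0.9235 m. From T sinθ = mω²r and T cosθ = mg: tanθ = ω²r/g, so ω² = g tanθ / r = g/(L cosθ).
ω = √(g/(L cosθ)) = √(9.8/(1.06 × 0.4909)) = √18.83 = 4.340 rad/s.
Period = 2π/ω = 1.448 s.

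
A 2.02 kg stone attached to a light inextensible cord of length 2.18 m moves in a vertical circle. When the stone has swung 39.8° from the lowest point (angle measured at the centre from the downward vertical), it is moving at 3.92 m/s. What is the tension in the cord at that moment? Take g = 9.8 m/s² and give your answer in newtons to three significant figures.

Take the radial direction toward the centre of the circle as positive. The component of the weight along the string toward the centre is −mg cos φ (φ measured from the bottom), so Newton's second law along the string gives T − mg cos φ = m v²/r.
cos 39.8° = 0.7683, so T = m(v²/r + g cos φ) = 2.02 × ((3.92)²/2.18 + 9.8 × 0.7683) = 2.02 × (7.049 + (7.529)) = 2.02 × 14.58 = 29.45 N.

29.4 N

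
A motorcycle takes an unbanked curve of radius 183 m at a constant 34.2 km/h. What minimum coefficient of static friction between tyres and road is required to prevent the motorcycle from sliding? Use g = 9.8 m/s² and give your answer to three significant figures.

v = 34.2/3.6 = 9.500 m/s.
Friction provides the centripetal force: μ_s m g = m v²/r, so μ_s = v²/(g r) = (9.500)²/(9.8 × 183) = 90.25/1793 = 0.05032.

0.0503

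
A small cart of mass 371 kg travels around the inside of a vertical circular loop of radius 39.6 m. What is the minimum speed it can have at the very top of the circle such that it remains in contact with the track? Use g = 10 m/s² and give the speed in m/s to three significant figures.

At the top, both weight mg and N point toward the centre: N + mg = mv²/r.
At minimum speed N → 0, so mg = mv_min²/r ⇒ v_min = √(g r) = √(10.0 × 39.6) = 19.90 m/s.

19.9 m/s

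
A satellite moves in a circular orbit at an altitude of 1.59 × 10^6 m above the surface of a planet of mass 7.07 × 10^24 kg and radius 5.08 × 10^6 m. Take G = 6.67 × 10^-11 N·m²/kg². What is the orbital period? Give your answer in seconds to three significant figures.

4980 s

r = R + h = 5.08 × 10^6 + 1.59 × 10^6 = 6.670 × 10^6 m. Gravity provides the centripetal force: G M m / r² = m v² / r ⇒ v = √(GM/r) = 8408 m/s.
T = 2πr/v = 2π × 6.670 × 10^6 / 8408 = 4984 s.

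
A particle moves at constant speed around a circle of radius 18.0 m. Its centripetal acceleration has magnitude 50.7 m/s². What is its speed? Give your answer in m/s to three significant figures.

30.2 m/s

a_c = v²/r ⇒ v = √(a_c · r) = √(50.7 × 18.0) = √912.6 = 30.21 m/s.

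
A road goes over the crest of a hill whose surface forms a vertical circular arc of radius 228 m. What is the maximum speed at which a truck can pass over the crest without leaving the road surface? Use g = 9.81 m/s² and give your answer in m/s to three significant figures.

At the crest the centre of the circle is below the truck, so the net downward (centripetal) force is mg − N = mv²/r.
The truck leaves the road when N → 0, giving v_max = √(g r) = √(9.81 × 228) = 47.29 m/s.

47.3 m/s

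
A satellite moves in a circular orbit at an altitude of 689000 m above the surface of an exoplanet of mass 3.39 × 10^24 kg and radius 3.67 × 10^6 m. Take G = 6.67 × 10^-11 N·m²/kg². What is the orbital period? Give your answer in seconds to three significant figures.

r = R + h = 3.67 × 10^6 + 689000 = 4.359 × 10^6 m. Gravity provides the centripetal force: G M m / r² = m v² / r ⇒ v = √(GM/r) = 7202 m/s.
T = 2πr/v = 2π × 4.359 × 10^6 / 7202 = 3803 s.

3800 s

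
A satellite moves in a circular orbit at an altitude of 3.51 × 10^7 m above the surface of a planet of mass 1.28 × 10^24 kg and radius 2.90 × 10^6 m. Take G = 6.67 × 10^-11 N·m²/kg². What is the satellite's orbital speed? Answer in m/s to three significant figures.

1500 m/s

Orbital radius r = R + h = 2.90 × 10^6 + 3.51 × 10^7 = 3.800 × 10^7 m.
Gravity supplies the centripetal force: G M m / r² = m v² / r, so v = √(GM/r).
v = √(6.67 × 10^-11 × 1.28 × 10^24 / 3.800 × 10^7) = √(2.247 × 10^6) = 1499 m/s.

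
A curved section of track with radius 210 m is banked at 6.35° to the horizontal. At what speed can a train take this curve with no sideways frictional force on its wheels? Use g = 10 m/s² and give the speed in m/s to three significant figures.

15.3 m/s

On a frictionless banked curve, N sinθ = mv²/r and N cosθ = mg, so tanθ = v²/(rg).
v = √(r g tanθ) = √(210 × 10.0 × tan 6.35°) = √(210 × 10.0 × 0.1113) = √233.7 = 15.29 m/s.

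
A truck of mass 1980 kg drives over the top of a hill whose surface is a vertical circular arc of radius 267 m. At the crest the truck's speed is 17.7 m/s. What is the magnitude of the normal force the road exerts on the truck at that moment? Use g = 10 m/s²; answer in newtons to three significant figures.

At the crest the centripetal acceleration points downward (toward the centre of the arc), so mg − N = mv²/r.
N = m(g − v²/r) = 1980 × (10.0 − (17.7)²/267) = 1980 × (10.0 − 1.173) = 1980 × 8.827 = 17480 N.

17500 N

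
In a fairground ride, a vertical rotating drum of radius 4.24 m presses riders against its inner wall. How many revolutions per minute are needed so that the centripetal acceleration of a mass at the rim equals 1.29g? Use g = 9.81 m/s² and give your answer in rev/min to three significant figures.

16.5 rev/min

Require ω²r = 1.29g, so ω = √(1.29 × 9.81/4.24) = 1.728 rad/s.
In rev/min: ω × 60/(2π) = 1.728 × 60/(2π) = 16.50 rev/min.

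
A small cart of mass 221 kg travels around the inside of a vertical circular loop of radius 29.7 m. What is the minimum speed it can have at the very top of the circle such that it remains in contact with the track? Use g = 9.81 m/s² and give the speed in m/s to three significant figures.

17.1 m/s

At the top, both weight mg and N point toward the centre: N + mg = mv²/r.
At minimum speed N → 0, so mg = mv_min²/r ⇒ v_min = √(g r) = √(9.81 × 29.7) = 17.07 m/s.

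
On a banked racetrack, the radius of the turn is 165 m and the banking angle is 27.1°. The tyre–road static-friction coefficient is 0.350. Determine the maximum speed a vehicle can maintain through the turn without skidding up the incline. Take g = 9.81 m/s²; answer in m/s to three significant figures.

41.2 m/s

At the maximum speed, friction acts down the slope at its limiting value f = μN. Radially (horizontal, toward centre): N sinθ + μN cosθ = mv²/r. Vertically: N cosθ − μN sinθ = mg.
Dividing: v² = r g (sinθ + μcosθ)/(cosθ − μsinθ).
sinθ + μcosθ = 0.4555 + 0.350×0.8902 = 0.7671; cosθ − μsinθ = 0.8902 − 0.350×0.4555 = 0.7308.
v² = 165 × 9.81 × 0.7671/0.7308 = 1699 m²/s², so v = 41.22 m/s.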